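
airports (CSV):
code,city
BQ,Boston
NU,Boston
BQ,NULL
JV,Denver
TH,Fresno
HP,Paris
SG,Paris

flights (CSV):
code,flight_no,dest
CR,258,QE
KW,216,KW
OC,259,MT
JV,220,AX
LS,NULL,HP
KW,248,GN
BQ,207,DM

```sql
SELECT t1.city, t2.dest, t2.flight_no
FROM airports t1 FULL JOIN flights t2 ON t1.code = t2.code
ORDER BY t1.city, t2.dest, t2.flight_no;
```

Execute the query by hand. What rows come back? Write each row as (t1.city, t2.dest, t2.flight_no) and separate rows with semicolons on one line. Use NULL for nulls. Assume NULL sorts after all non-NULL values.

FULL OUTER JOIN keeps every row from both sides; unmatched rows get NULL for the other side's columns.
Matching on t1.code = t2.code.
Matched pairs: 3; unmatched t1 rows kept: 4; unmatched t2 rows kept: 5.

(Boston, DM, 207); (Boston, NULL, NULL); (Denver, AX, 220); (Fresno, NULL, NULL); (Paris, NULL, NULL); (Paris, NULL, NULL); (NULL, DM, 207); (NULL, GN, 248); (NULL, HP, NULL); (NULL, KW, 216); (NULL, MT, 259); (NULL, QE, 258)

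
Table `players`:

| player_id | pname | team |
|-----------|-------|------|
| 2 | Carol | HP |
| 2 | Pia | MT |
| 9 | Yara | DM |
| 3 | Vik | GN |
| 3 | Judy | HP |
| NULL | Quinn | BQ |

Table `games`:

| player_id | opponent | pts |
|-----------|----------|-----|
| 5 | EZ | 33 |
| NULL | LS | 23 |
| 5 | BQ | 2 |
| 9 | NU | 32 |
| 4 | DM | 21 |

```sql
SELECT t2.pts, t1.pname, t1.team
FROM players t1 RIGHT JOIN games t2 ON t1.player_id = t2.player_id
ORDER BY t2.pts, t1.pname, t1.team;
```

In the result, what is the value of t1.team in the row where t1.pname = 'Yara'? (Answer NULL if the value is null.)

RIGHT JOIN keeps every row from `games`; unmatched rows get NULL for `players`'s columns.
Matching on t1.player_id = t2.player_id. A NULL in a compared column never satisfies the condition.
- t1 row (player_id=2): no match.
- t1 row (player_id=2): no match.
- t1 row (player_id=9): matches 1 t2 row(s) → 1 output row(s).
- t1 row (player_id=3): no match.
- t1 row (player_id=3): no match.
- t1 row (player_id=NULL): no match.
- plus 4 unmatched t2 row(s), each kept with NULL t1 columns.

DM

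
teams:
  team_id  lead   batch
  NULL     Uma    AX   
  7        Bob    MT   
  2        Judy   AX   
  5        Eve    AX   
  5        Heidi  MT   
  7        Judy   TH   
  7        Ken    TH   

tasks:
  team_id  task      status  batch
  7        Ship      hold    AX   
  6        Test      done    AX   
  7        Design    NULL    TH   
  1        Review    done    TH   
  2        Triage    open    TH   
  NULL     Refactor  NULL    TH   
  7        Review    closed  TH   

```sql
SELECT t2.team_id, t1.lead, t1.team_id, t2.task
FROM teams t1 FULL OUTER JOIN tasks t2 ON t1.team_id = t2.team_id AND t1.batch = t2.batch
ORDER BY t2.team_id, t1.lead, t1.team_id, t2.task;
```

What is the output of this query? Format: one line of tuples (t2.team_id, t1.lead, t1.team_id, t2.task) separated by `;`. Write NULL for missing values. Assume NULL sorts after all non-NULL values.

FULL OUTER JOIN keeps every row from both sides; unmatched rows get NULL for the other side's columns.
Matching on t1.team_id = t2.team_id AND t1.batch = t2.batch. A NULL in a compared column never satisfies the condition.
- team_id=NULL, batch=AX: no t2 row matches, row kept with t2 columns NULL.
- team_id=7, batch=MT: no t2 row matches, row kept with t2 columns NULL.
- team_id=2, batch=AX: no t2 row matches, row kept with t2 columns NULL.
- team_id=5, batch=AX: no t2 row matches, row kept with t2 columns NULL.
- team_id=5, batch=MT: no t2 row matches, row kept with t2 columns NULL.
- team_id=7, batch=TH: 2 matching t2 row(s), so 2 row(s) emitted.
- team_id=7, batch=TH: 2 matching t2 row(s), so 2 row(s) emitted.
- 5 row(s) from t2 found no t1 partner → padded with NULL.

(1, NULL, NULL, Review); (2, NULL, NULL, Triage); (6, NULL, NULL, Test); (7, Judy, 7, Design); (7, Judy, 7, Review); (7, Ken, 7, Design); (7, Ken, 7, Review); (7, NULL, NULL, Ship); (NULL, Bob, 7, NULL); (NULL, Eve, 5, NULL); (NULL, Heidi, 5, NULL); (NULL, Judy, 2, NULL); (NULL, Uma, NULL, NULL); (NULL, NULL, NULL, Refactor)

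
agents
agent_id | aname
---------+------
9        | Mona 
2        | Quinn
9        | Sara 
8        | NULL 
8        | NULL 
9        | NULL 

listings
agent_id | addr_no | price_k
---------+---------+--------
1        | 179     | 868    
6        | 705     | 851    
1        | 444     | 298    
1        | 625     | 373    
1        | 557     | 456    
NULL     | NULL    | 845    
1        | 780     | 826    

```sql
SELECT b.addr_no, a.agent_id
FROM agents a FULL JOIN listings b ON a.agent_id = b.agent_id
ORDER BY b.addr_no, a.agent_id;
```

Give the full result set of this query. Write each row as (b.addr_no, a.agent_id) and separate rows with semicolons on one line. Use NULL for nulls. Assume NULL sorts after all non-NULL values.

(179, NULL); (444, NULL); (557, NULL); (625, NULL); (705, NULL); (780, NULL); (NULL, 2); (NULL, 8); (NULL, 8); (NULL, 9); (NULL, 9); (NULL, 9); (NULL, NULL)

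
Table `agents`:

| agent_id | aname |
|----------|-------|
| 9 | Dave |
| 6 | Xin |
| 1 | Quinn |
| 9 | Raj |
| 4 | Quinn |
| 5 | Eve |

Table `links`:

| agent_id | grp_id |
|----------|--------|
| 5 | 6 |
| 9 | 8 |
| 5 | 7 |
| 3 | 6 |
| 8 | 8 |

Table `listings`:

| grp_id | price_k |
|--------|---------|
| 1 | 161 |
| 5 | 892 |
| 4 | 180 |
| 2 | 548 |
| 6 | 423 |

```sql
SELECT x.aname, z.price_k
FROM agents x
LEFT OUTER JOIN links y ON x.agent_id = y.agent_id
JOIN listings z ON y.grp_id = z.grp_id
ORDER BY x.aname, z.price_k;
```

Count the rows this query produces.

Joins associate left-to-right: agents LEFT JOIN links on agent_id gives 7 intermediate row(s).
Then INNER JOIN `listings z` on grp_id: keep only rows whose y.grp_id appears in z.
Result: 1 row(s).

1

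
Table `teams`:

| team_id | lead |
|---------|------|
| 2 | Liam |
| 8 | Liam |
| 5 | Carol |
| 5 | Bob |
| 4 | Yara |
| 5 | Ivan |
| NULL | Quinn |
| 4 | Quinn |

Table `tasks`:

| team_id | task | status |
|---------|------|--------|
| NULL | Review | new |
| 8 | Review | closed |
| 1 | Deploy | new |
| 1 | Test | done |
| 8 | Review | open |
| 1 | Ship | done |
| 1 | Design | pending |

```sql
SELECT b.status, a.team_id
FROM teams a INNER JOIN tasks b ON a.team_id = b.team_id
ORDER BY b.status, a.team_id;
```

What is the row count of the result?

2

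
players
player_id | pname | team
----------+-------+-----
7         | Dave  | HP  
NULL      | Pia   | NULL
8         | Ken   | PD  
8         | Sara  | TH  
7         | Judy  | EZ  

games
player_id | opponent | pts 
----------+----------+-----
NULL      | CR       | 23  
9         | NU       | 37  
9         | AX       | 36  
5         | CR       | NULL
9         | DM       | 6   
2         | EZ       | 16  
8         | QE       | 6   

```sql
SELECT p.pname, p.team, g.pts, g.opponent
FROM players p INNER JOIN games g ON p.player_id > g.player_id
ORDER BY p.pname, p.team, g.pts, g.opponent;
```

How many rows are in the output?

INNER JOIN keeps only pairs where the ON condition holds.
Matching on p.player_id > g.player_id. A NULL in a compared column never satisfies the condition.
- player_id=7: 2 matching g row(s), so 2 row(s) emitted.
- player_id=NULL: no matching g row, dropped.
- player_id=8: 2 matching g row(s), so 2 row(s) emitted.
- player_id=8: 2 matching g row(s), so 2 row(s) emitted.
- player_id=7: 2 matching g row(s), so 2 row(s) emitted.
Total: 8 rows.

8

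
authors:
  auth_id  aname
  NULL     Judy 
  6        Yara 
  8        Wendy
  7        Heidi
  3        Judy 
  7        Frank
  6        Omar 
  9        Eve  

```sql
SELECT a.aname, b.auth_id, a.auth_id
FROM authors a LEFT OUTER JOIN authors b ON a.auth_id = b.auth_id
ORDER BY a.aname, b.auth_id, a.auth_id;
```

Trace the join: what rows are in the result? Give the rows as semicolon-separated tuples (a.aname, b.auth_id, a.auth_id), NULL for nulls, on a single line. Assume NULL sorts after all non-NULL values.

(Eve, 9, 9); (Frank, 7, 7); (Frank, 7, 7); (Heidi, 7, 7); (Heidi, 7, 7); (Judy, 3, 3); (Judy, NULL, NULL); (Omar, 6, 6); (Omar, 6, 6); (Wendy, 8, 8); (Yara, 6, 6); (Yara, 6, 6)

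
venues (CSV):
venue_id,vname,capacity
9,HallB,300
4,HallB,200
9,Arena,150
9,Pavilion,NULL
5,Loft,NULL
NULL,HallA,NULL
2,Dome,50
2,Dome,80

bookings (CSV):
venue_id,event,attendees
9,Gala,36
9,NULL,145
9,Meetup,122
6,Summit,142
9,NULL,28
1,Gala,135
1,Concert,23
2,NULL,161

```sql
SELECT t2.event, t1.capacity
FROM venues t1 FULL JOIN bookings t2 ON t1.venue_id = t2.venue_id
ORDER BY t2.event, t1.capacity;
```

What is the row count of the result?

FULL OUTER JOIN keeps every row from both sides; unmatched rows get NULL for the other side's columns.
Matching on t1.venue_id = t2.venue_id. A NULL in a compared column never satisfies the condition.
- venue_id=9: 4 matching t2 row(s), so 4 row(s) emitted.
- venue_id=4: no t2 row matches, row kept with t2 columns NULL.
- venue_id=9: 4 matching t2 row(s), so 4 row(s) emitted.
- venue_id=9: 4 matching t2 row(s), so 4 row(s) emitted.
- venue_id=5: no t2 row matches, row kept with t2 columns NULL.
- venue_id=NULL: no t2 row matches, row kept with t2 columns NULL.
- venue_id=2: 1 matching t2 row(s), so 1 row(s) emitted.
- venue_id=2: 1 matching t2 row(s), so 1 row(s) emitted.
- 3 row(s) from t2 found no t1 partner → padded with NULL.
Total: 14 matched + 6 padded = 20 rows.

20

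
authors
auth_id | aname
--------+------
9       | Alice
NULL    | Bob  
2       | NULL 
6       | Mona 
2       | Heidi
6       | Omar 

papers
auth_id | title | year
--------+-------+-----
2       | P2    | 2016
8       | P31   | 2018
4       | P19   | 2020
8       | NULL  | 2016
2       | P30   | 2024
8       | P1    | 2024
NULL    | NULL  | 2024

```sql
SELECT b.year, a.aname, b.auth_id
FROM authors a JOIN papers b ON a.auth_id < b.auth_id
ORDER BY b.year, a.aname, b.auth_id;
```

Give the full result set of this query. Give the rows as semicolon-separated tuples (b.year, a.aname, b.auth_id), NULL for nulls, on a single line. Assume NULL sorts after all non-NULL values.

INNER JOIN keeps only pairs where the ON condition holds.
Matching on a.auth_id < b.auth_id. A NULL in a compared column never satisfies the condition.
- a row (auth_id=9): no match → dropped.
- a row (auth_id=NULL): no match → dropped.
- a row (auth_id=2): matches 4 b row(s) → 4 output row(s).
- a row (auth_id=6): matches 3 b row(s) → 3 output row(s).
- a row (auth_id=2): matches 4 b row(s) → 4 output row(s).
- a row (auth_id=6): matches 3 b row(s) → 3 output row(s).

(2016, Heidi, 8); (2016, Mona, 8); (2016, Omar, 8); (2016, NULL, 8); (2018, Heidi, 8); (2018, Mona, 8); (2018, Omar, 8); (2018, NULL, 8); (2020, Heidi, 4); (2020, NULL, 4); (2024, Heidi, 8); (2024, Mona, 8); (2024, Omar, 8); (2024, NULL, 8)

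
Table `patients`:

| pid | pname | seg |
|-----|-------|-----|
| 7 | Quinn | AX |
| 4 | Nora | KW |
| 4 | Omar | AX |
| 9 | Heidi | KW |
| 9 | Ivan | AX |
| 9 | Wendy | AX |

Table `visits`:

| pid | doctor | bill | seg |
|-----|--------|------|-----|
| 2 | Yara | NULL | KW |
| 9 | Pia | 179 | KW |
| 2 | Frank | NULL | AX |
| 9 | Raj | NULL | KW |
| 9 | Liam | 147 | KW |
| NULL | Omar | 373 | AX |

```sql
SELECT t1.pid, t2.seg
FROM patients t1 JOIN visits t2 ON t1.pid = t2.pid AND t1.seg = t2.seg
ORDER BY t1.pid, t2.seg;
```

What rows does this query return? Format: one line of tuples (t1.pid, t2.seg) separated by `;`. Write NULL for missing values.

INNER JOIN keeps only pairs where the ON condition holds.
Matching on t1.pid = t2.pid AND t1.seg = t2.seg. A NULL in a compared column never satisfies the condition.
Matched pairs: 3.

(9, KW); (9, KW); (9, KW)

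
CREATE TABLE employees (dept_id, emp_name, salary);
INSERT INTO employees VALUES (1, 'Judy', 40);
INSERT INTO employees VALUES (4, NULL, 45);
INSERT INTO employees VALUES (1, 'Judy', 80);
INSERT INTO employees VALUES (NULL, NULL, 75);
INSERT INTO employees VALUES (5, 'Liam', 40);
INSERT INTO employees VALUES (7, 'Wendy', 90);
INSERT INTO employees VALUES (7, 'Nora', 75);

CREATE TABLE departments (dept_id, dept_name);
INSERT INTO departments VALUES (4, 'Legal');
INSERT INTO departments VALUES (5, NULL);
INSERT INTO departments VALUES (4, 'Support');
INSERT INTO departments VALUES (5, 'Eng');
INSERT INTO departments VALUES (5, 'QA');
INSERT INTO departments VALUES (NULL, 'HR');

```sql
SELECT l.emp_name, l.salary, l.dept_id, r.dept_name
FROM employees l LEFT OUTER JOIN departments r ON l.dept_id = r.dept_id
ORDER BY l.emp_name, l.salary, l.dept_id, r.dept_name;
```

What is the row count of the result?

LEFT JOIN keeps every row from `employees`; unmatched rows get NULL for `departments`'s columns.
Matching on l.dept_id = r.dept_id. A NULL in a compared column never satisfies the condition.
Matched pairs: 5; unmatched l rows kept: 5.
Total: 5 matched + 5 padded = 10 rows.

10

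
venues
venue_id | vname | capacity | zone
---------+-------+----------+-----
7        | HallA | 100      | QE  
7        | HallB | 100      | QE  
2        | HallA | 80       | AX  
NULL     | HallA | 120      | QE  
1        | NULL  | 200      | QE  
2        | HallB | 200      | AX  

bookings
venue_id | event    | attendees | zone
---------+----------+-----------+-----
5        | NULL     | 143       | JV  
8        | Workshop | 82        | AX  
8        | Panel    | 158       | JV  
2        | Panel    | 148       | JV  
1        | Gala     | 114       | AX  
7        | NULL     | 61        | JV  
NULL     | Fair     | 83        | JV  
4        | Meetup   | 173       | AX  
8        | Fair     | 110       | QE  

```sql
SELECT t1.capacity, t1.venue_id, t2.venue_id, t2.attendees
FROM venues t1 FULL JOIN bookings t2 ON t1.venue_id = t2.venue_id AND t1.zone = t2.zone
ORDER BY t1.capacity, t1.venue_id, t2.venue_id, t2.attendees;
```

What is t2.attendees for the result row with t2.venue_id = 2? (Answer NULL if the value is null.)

148

FULL OUTER JOIN keeps every row from both sides; unmatched rows get NULL for the other side's columns.
Matching on t1.venue_id = t2.venue_id AND t1.zone = t2.zone. A NULL in a compared column never satisfies the condition.
- t1 row (venue_id=7, zone=QE): no match → kept, t2 columns NULL.
- t1 row (venue_id=7, zone=QE): no match → kept, t2 columns NULL.
- t1 row (venue_id=2, zone=AX): no match → kept, t2 columns NULL.
- t1 row (venue_id=NULL, zone=QE): no match → kept, t2 columns NULL.
- t1 row (venue_id=1, zone=QE): no match → kept, t2 columns NULL.
- t1 row (venue_id=2, zone=AX): no match → kept, t2 columns NULL.
- 9 row(s) from t2 found no t1 partner → padded with NULL.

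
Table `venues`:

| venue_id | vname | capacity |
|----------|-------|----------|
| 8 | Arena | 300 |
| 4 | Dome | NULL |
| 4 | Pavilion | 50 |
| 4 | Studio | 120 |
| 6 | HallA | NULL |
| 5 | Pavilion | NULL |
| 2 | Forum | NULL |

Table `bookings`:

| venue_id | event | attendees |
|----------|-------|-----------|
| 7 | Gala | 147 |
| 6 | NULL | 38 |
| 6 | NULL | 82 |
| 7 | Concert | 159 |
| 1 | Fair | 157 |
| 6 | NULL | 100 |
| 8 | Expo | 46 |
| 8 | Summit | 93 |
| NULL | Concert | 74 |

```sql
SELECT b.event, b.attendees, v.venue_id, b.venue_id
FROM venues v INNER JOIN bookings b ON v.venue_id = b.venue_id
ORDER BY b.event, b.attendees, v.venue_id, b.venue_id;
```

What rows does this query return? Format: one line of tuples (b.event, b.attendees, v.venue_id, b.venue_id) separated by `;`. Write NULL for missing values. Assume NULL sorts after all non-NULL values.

(Expo, 46, 8, 8); (Summit, 93, 8, 8); (NULL, 38, 6, 6); (NULL, 82, 6, 6); (NULL, 100, 6, 6)

INNER JOIN keeps only pairs where the ON condition holds.
Matching on v.venue_id = b.venue_id. A NULL in a compared column never satisfies the condition.
- v (venue_id=8) pairs with 2 row(s) of b.
- v (venue_id=4) has no partner → excluded.
- v (venue_id=4) has no partner → excluded.
- v (venue_id=4) has no partner → excluded.
- v (venue_id=6) pairs with 3 row(s) of b.
- v (venue_id=5) has no partner → excluded.
- v (venue_id=2) has no partner → excluded.
After projecting and ordering:
b.event | b.attendees | v.venue_id | b.venue_id
Expo | 46 | 8 | 8
Summit | 93 | 8 | 8
NULL | 38 | 6 | 6
NULL | 82 | 6 | 6
NULL | 100 | 6 | 6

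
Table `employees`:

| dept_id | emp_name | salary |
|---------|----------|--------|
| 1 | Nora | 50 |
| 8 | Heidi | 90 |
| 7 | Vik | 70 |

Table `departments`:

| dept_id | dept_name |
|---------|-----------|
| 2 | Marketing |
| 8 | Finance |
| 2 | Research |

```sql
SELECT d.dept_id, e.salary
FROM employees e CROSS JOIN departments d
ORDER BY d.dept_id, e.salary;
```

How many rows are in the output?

9

CROSS JOIN pairs every row of `employees` with every row of `departments`: 3 × 3 = 9 rows.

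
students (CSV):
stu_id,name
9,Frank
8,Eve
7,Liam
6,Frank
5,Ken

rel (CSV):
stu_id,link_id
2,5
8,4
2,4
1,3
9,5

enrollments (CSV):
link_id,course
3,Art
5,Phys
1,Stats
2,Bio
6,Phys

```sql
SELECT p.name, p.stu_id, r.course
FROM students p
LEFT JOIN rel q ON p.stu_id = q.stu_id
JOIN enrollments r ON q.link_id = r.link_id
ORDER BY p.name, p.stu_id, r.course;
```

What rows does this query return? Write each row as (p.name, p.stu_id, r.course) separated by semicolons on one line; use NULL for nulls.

(Frank, 9, Phys)

Step 1 — p LEFT JOIN q on stu_id → 5 row(s).
Then INNER JOIN `enrollments r` on link_id: keep only rows whose q.link_id appears in r.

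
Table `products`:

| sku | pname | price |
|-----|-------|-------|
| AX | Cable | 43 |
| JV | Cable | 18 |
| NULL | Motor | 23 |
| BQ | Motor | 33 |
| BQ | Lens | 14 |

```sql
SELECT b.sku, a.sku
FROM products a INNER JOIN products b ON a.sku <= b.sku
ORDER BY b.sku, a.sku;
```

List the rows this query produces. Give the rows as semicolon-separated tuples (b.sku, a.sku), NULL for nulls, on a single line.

(AX, AX); (BQ, AX); (BQ, AX); (BQ, BQ); (BQ, BQ); (BQ, BQ); (BQ, BQ); (JV, AX); (JV, BQ); (JV, BQ); (JV, JV)

INNER JOIN keeps only pairs where the ON condition holds.
Matching on a.sku <= b.sku. A NULL in a compared column never satisfies the condition.
Matched pairs: 11.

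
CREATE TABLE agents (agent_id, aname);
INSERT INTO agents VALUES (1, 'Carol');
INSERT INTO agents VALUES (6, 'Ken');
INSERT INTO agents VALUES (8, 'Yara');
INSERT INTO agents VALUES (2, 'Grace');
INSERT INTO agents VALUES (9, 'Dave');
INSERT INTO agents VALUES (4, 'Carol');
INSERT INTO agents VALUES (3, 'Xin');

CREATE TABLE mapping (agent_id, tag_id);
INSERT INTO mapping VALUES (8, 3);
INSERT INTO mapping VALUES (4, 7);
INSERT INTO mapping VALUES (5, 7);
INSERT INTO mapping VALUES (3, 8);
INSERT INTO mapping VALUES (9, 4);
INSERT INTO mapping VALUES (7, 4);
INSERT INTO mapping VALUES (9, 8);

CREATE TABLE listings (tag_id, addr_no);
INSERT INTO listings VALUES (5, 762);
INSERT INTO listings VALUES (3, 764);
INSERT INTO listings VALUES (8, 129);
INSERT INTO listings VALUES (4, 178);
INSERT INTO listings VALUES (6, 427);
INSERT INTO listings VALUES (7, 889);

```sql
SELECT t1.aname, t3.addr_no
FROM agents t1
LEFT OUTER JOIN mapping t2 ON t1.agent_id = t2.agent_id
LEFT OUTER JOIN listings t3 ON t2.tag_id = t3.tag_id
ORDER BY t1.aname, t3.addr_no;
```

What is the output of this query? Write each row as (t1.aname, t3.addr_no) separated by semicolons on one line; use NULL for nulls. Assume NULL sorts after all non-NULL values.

(Carol, 889); (Carol, NULL); (Dave, 129); (Dave, 178); (Grace, NULL); (Ken, NULL); (Xin, 129); (Yara, 764)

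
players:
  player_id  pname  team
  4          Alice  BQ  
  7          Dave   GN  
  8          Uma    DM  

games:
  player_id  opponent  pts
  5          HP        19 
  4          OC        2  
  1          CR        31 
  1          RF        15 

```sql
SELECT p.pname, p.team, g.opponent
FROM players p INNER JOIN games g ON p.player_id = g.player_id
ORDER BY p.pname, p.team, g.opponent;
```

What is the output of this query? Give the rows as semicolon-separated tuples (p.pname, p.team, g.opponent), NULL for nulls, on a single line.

(Alice, BQ, OC)

INNER JOIN keeps only pairs where the ON condition holds.
Matching on p.player_id = g.player_id.
- p[0] player_id=4 → 1 match(es) in g → 1 row(s).
- p[1] player_id=7 → no match; dropped.
- p[2] player_id=8 → no match; dropped.
After projecting and ordering:
p.pname | p.team | g.opponent
Alice | BQ | OC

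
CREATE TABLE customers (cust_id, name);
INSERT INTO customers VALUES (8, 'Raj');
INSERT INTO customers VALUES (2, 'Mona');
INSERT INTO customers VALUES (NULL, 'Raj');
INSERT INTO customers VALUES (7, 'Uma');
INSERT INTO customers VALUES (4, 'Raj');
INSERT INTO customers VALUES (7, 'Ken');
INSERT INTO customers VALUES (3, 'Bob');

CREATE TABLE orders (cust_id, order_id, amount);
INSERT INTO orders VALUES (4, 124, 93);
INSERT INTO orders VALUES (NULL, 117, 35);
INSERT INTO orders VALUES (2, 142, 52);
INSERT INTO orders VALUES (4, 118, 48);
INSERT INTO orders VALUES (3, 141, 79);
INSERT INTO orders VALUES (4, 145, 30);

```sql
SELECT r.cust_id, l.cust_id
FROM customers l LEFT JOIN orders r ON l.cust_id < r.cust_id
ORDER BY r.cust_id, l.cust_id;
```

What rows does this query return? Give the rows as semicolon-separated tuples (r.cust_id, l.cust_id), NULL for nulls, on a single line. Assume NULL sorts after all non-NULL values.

LEFT JOIN keeps every row from `customers`; unmatched rows get NULL for `orders`'s columns.
Matching on l.cust_id < r.cust_id. A NULL in a compared column never satisfies the condition.
- l row (cust_id=8): no match → kept, r columns NULL.
- l row (cust_id=2): matches 4 r row(s) → 4 output row(s).
- l row (cust_id=NULL): no match → kept, r columns NULL.
- l row (cust_id=7): no match → kept, r columns NULL.
- l row (cust_id=4): no match → kept, r columns NULL.
- l row (cust_id=7): no match → kept, r columns NULL.
- l row (cust_id=3): matches 3 r row(s) → 3 output row(s).

(3, 2); (4, 2); (4, 2); (4, 2); (4, 3); (4, 3); (4, 3); (NULL, 4); (NULL, 7); (NULL, 7); (NULL, 8); (NULL, NULL)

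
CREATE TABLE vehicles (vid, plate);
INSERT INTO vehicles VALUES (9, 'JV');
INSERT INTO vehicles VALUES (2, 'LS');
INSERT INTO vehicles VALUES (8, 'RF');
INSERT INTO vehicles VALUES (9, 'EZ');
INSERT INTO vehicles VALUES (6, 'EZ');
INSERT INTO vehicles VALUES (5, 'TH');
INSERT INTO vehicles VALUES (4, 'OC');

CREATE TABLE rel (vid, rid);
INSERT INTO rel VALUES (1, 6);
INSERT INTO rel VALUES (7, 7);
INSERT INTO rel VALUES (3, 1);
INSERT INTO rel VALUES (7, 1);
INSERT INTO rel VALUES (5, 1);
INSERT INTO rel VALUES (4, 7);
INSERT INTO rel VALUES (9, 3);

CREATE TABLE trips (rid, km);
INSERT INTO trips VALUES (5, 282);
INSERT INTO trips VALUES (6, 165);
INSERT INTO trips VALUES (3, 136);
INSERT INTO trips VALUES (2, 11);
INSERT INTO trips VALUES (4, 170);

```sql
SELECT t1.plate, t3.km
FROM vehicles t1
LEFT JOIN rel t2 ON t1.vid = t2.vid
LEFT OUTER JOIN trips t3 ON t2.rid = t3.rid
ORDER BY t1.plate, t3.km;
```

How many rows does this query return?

Joins associate left-to-right: vehicles LEFT JOIN rel on vid gives 7 intermediate row(s).
Then LEFT JOIN `trips t3` on rid: each of those 7 rows is kept; rows whose t2.rid has no match in t3 get NULL for t3's columns.
Result: 7 row(s).

7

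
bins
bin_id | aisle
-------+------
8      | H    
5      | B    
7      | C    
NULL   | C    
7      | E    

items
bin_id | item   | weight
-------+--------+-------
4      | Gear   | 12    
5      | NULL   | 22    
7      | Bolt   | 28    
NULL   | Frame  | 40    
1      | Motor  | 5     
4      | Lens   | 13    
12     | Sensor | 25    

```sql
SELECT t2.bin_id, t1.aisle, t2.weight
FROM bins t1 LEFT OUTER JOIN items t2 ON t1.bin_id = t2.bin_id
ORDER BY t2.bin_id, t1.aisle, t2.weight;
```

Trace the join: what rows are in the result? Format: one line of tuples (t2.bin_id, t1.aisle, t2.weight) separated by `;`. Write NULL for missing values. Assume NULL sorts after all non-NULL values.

(5, B, 22); (7, C, 28); (7, E, 28); (NULL, C, NULL); (NULL, H, NULL)

LEFT JOIN keeps every row from `bins`; unmatched rows get NULL for `items`'s columns.
Matching on t1.bin_id = t2.bin_id. A NULL in a compared column never satisfies the condition.
- bin_id=8: no t2 row matches, row kept with t2 columns NULL.
- bin_id=5: 1 matching t2 row(s), so 1 row(s) emitted.
- bin_id=7: 1 matching t2 row(s), so 1 row(s) emitted.
- bin_id=NULL: no t2 row matches, row kept with t2 columns NULL.
- bin_id=7: 1 matching t2 row(s), so 1 row(s) emitted.
After projecting and ordering:
t2.bin_id | t1.aisle | t2.weight
5 | B | 22
7 | C | 28
7 | E | 28
NULL | C | NULL
NULL | H | NULL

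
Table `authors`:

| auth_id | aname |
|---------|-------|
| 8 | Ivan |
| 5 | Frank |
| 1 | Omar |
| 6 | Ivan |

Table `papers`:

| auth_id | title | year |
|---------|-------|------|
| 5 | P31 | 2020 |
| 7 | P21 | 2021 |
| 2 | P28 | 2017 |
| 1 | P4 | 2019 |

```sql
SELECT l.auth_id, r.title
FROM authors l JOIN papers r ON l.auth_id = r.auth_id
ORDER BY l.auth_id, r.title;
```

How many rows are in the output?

INNER JOIN keeps only pairs where the ON condition holds.
Matching on l.auth_id = r.auth_id.
- l[0] auth_id=8 → no match; dropped.
- l[1] auth_id=5 → 1 match(es) in r → 1 row(s).
- l[2] auth_id=1 → 1 match(es) in r → 1 row(s).
- l[3] auth_id=6 → no match; dropped.
Total: 2 rows.

2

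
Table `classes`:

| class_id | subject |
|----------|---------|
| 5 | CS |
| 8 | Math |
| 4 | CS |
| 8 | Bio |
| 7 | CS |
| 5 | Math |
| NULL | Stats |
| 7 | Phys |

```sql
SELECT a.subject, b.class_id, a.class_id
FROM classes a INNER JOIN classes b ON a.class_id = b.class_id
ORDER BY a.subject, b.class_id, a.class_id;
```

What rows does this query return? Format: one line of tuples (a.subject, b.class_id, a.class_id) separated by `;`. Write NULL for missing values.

(Bio, 8, 8); (Bio, 8, 8); (CS, 4, 4); (CS, 5, 5); (CS, 5, 5); (CS, 7, 7); (CS, 7, 7); (Math, 5, 5); (Math, 5, 5); (Math, 8, 8); (Math, 8, 8); (Phys, 7, 7); (Phys, 7, 7)

INNER JOIN keeps only pairs where the ON condition holds.
Matching on a.class_id = b.class_id. A NULL in a compared column never satisfies the condition.
Matched pairs: 13.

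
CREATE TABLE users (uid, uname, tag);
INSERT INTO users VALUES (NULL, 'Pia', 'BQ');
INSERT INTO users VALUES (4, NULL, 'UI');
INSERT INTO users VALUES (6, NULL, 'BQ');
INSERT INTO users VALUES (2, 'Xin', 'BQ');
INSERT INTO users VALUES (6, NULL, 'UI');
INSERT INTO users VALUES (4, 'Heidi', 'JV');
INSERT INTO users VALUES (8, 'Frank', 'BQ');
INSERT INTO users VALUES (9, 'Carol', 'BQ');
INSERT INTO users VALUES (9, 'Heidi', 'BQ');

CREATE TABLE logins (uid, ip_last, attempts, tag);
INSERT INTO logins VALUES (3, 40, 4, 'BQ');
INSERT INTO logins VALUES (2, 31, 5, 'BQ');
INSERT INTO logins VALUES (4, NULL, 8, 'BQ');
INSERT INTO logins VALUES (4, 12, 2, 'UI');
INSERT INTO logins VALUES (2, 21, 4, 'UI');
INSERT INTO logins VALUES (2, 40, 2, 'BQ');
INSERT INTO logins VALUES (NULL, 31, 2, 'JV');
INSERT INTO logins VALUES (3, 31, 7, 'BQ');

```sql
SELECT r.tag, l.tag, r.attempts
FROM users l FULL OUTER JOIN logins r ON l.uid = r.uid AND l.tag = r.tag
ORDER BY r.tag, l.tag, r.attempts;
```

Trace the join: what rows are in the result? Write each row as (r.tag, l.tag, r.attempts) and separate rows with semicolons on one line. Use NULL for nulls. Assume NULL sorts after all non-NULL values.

FULL OUTER JOIN keeps every row from both sides; unmatched rows get NULL for the other side's columns.
Matching on l.uid = r.uid AND l.tag = r.tag. A NULL in a compared column never satisfies the condition.
- l[0] uid=NULL, tag=BQ → no match; kept with NULLs on the r side.
- l[1] uid=4, tag=UI → 1 match(es) in r → 1 row(s).
- l[2] uid=6, tag=BQ → no match; kept with NULLs on the r side.
- l[3] uid=2, tag=BQ → 2 match(es) in r → 2 row(s).
- l[4] uid=6, tag=UI → no match; kept with NULLs on the r side.
- l[5] uid=4, tag=JV → no match; kept with NULLs on the r side.
- l[6] uid=8, tag=BQ → no match; kept with NULLs on the r side.
- l[7] uid=9, tag=BQ → no match; kept with NULLs on the r side.
- l[8] uid=9, tag=BQ → no match; kept with NULLs on the r side.
- 5 row(s) from r found no l partner → padded with NULL.

(BQ, BQ, 2); (BQ, BQ, 5); (BQ, NULL, 4); (BQ, NULL, 7); (BQ, NULL, 8); (JV, NULL, 2); (UI, UI, 2); (UI, NULL, 4); (NULL, BQ, NULL); (NULL, BQ, NULL); (NULL, BQ, NULL); (NULL, BQ, NULL); (NULL, BQ, NULL); (NULL, JV, NULL); (NULL, UI, NULL)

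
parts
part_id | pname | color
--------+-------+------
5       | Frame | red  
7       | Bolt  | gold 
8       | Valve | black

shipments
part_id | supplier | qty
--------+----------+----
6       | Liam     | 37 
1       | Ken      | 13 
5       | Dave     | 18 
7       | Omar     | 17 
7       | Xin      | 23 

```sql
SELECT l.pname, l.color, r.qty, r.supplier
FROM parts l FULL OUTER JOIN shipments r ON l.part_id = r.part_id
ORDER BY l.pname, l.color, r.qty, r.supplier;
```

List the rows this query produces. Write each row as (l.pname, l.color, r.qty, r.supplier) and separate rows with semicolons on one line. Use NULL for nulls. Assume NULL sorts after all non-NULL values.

FULL OUTER JOIN keeps every row from both sides; unmatched rows get NULL for the other side's columns.
Matching on l.part_id = r.part_id.
- part_id=5: 1 matching r row(s), so 1 row(s) emitted.
- part_id=7: 2 matching r row(s), so 2 row(s) emitted.
- part_id=8: no r row matches, row kept with r columns NULL.
- 2 r row(s) had no l match → kept, l columns NULL.
After projecting and ordering:
l.pname | l.color | r.qty | r.supplier
Bolt | gold | 17 | Omar
Bolt | gold | 23 | Xin
Frame | red | 18 | Dave
Valve | black | NULL | NULL
NULL | NULL | 13 | Ken
NULL | NULL | 37 | Liam

(Bolt, gold, 17, Omar); (Bolt, gold, 23, Xin); (Frame, red, 18, Dave); (Valve, black, NULL, NULL); (NULL, NULL, 13, Ken); (NULL, NULL, 37, Liam)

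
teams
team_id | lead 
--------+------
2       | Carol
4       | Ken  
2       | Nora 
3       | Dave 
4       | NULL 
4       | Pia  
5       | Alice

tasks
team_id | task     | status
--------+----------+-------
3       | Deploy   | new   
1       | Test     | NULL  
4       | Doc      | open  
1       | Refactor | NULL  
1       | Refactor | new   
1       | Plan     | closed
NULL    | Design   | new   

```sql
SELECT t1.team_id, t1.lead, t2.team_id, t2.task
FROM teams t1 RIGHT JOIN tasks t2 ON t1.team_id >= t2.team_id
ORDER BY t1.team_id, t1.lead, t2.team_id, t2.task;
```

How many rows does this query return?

38

RIGHT JOIN keeps every row from `tasks`; unmatched rows get NULL for `teams`'s columns.
Matching on t1.team_id >= t2.team_id. A NULL in a compared column never satisfies the condition.
- t1 row (team_id=2): matches 4 t2 row(s) → 4 output row(s).
- t1 row (team_id=4): matches 6 t2 row(s) → 6 output row(s).
- t1 row (team_id=2): matches 4 t2 row(s) → 4 output row(s).
- t1 row (team_id=3): matches 5 t2 row(s) → 5 output row(s).
- t1 row (team_id=4): matches 6 t2 row(s) → 6 output row(s).
- t1 row (team_id=4): matches 6 t2 row(s) → 6 output row(s).
- t1 row (team_id=5): matches 6 t2 row(s) → 6 output row(s).
- 1 t2 row(s) had no t1 match → kept, t1 columns NULL.
Total: 37 matched + 1 padded = 38 rows.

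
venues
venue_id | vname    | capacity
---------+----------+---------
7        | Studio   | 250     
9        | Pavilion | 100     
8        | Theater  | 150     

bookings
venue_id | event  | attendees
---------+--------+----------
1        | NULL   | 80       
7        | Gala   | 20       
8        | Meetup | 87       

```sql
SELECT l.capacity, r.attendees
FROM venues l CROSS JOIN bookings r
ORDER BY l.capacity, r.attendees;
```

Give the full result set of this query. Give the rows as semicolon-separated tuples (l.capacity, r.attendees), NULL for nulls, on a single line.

(100, 20); (100, 80); (100, 87); (150, 20); (150, 80); (150, 87); (250, 20); (250, 80); (250, 87)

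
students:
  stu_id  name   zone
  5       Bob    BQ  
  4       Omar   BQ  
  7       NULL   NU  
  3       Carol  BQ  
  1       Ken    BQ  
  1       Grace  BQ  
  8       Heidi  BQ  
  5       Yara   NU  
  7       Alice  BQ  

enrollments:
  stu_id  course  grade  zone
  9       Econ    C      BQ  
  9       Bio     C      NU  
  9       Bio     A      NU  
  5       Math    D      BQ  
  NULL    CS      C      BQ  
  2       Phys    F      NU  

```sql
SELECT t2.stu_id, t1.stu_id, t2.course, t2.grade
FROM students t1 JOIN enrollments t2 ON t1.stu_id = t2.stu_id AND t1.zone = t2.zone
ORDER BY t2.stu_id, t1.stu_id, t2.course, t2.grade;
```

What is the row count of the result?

INNER JOIN keeps only pairs where the ON condition holds.
Matching on t1.stu_id = t2.stu_id AND t1.zone = t2.zone. A NULL in a compared column never satisfies the condition.
Matched pairs: 1.
Total: 1 rows.

1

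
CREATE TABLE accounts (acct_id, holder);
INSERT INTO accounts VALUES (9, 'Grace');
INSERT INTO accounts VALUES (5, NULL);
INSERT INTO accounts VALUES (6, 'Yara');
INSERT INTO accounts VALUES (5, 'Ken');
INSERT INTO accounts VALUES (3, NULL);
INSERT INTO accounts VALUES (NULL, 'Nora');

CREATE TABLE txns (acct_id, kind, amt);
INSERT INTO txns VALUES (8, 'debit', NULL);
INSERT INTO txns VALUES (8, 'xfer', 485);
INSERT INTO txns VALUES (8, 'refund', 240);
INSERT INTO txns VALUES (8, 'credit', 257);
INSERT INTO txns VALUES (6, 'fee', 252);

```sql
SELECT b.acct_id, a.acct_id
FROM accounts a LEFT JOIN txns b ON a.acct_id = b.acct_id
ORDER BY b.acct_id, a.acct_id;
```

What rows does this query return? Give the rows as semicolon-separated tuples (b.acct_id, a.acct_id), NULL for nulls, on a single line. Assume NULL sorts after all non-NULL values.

(6, 6); (NULL, 3); (NULL, 5); (NULL, 5); (NULL, 9); (NULL, NULL)

LEFT JOIN keeps every row from `accounts`; unmatched rows get NULL for `txns`'s columns.
Matching on a.acct_id = b.acct_id. A NULL in a compared column never satisfies the condition.
Matched pairs: 1; unmatched a rows kept: 5.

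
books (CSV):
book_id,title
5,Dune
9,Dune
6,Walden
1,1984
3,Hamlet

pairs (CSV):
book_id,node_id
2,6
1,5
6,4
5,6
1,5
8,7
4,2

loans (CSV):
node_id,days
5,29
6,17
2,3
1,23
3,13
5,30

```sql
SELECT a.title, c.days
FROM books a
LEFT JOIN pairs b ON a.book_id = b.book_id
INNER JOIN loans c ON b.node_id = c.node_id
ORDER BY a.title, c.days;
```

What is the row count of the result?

5

Joins associate left-to-right: books LEFT JOIN pairs on book_id gives 6 intermediate row(s).
Then INNER JOIN `loans c` on node_id: keep only rows whose b.node_id appears in c.
Result: 5 row(s).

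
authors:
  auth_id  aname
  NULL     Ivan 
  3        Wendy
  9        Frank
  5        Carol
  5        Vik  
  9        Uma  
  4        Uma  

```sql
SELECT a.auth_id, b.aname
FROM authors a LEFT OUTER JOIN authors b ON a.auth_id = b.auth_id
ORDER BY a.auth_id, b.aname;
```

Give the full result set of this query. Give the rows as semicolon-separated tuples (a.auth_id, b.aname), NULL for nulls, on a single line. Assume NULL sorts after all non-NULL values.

(3, Wendy); (4, Uma); (5, Carol); (5, Carol); (5, Vik); (5, Vik); (9, Frank); (9, Frank); (9, Uma); (9, Uma); (NULL, NULL)

LEFT JOIN keeps every row from `authors a`; unmatched rows get NULL for `authors b`'s columns.
Matching on a.auth_id = b.auth_id. A NULL in a compared column never satisfies the condition.
- a[0] auth_id=NULL → no match; kept with NULLs on the b side.
- a[1] auth_id=3 → 1 match(es) in b → 1 row(s).
- a[2] auth_id=9 → 2 match(es) in b → 2 row(s).
- a[3] auth_id=5 → 2 match(es) in b → 2 row(s).
- a[4] auth_id=5 → 2 match(es) in b → 2 row(s).
- a[5] auth_id=9 → 2 match(es) in b → 2 row(s).
- a[6] auth_id=4 → 1 match(es) in b → 1 row(s).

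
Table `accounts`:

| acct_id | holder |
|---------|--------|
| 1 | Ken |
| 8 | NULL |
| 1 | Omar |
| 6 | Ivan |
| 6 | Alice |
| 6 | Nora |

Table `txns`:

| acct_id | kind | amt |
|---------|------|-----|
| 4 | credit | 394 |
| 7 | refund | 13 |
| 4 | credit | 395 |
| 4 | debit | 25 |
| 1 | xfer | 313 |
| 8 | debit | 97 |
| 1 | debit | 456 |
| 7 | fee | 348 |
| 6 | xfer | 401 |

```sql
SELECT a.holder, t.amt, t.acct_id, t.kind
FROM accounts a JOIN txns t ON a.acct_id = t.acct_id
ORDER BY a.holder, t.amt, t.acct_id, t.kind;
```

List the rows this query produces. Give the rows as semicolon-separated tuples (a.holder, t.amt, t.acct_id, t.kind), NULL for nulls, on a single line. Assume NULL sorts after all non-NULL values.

(Alice, 401, 6, xfer); (Ivan, 401, 6, xfer); (Ken, 313, 1, xfer); (Ken, 456, 1, debit); (Nora, 401, 6, xfer); (Omar, 313, 1, xfer); (Omar, 456, 1, debit); (NULL, 97, 8, debit)

INNER JOIN keeps only pairs where the ON condition holds.
Matching on a.acct_id = t.acct_id.
- a row (acct_id=1): matches 2 t row(s) → 2 output row(s).
- a row (acct_id=8): matches 1 t row(s) → 1 output row(s).
- a row (acct_id=1): matches 2 t row(s) → 2 output row(s).
- a row (acct_id=6): matches 1 t row(s) → 1 output row(s).
- a row (acct_id=6): matches 1 t row(s) → 1 output row(s).
- a row (acct_id=6): matches 1 t row(s) → 1 output row(s).
After projecting and ordering:
a.holder | t.amt | t.acct_id | t.kind
Alice | 401 | 6 | xfer
Ivan | 401 | 6 | xfer
Ken | 313 | 1 | xfer
Ken | 456 | 1 | debit
Nora | 401 | 6 | xfer
Omar | 313 | 1 | xfer
Omar | 456 | 1 | debit
NULL | 97 | 8 | debit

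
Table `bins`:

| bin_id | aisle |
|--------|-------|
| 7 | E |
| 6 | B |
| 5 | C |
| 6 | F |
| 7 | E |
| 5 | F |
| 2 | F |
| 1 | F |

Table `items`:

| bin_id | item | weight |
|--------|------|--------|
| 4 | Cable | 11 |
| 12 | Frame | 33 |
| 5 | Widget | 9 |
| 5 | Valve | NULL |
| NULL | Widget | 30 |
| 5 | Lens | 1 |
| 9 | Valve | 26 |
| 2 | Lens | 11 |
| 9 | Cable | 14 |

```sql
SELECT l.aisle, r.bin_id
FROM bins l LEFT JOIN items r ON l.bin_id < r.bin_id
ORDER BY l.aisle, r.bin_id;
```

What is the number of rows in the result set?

33

LEFT JOIN keeps every row from `bins`; unmatched rows get NULL for `items`'s columns.
Matching on l.bin_id < r.bin_id. A NULL in a compared column never satisfies the condition.
- l (bin_id=7) pairs with 3 row(s) of r.
- l (bin_id=6) pairs with 3 row(s) of r.
- l (bin_id=5) pairs with 3 row(s) of r.
- l (bin_id=6) pairs with 3 row(s) of r.
- l (bin_id=7) pairs with 3 row(s) of r.
- l (bin_id=5) pairs with 3 row(s) of r.
- l (bin_id=2) pairs with 7 row(s) of r.
- l (bin_id=1) pairs with 8 row(s) of r.
Total: 33 rows.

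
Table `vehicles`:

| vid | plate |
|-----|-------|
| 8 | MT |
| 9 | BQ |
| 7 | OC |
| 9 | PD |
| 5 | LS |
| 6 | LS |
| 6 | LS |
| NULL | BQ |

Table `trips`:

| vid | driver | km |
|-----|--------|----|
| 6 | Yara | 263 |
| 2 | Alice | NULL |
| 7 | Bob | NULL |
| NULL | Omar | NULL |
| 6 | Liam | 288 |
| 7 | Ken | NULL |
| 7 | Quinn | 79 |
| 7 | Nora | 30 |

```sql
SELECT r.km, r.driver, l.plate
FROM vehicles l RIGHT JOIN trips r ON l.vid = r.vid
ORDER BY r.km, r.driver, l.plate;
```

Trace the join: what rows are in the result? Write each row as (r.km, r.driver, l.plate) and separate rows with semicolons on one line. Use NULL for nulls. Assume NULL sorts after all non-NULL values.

RIGHT JOIN keeps every row from `trips`; unmatched rows get NULL for `vehicles`'s columns.
Matching on l.vid = r.vid. A NULL in a compared column never satisfies the condition.
- l row (vid=8): no match.
- l row (vid=9): no match.
- l row (vid=7): matches 4 r row(s) → 4 output row(s).
- l row (vid=9): no match.
- l row (vid=5): no match.
- l row (vid=6): matches 2 r row(s) → 2 output row(s).
- l row (vid=6): matches 2 r row(s) → 2 output row(s).
- l row (vid=NULL): no match.
- plus 2 unmatched r row(s), each kept with NULL l columns.
After projecting and ordering:
r.km | r.driver | l.plate
30 | Nora | OC
79 | Quinn | OC
263 | Yara | LS
263 | Yara | LS
288 | Liam | LS
288 | Liam | LS
NULL | Alice | NULL
NULL | Bob | OC
NULL | Ken | OC
NULL | Omar | NULL

(30, Nora, OC); (79, Quinn, OC); (263, Yara, LS); (263, Yara, LS); (288, Liam, LS); (288, Liam, LS); (NULL, Alice, NULL); (NULL, Bob, OC); (NULL, Ken, OC); (NULL, Omar, NULL)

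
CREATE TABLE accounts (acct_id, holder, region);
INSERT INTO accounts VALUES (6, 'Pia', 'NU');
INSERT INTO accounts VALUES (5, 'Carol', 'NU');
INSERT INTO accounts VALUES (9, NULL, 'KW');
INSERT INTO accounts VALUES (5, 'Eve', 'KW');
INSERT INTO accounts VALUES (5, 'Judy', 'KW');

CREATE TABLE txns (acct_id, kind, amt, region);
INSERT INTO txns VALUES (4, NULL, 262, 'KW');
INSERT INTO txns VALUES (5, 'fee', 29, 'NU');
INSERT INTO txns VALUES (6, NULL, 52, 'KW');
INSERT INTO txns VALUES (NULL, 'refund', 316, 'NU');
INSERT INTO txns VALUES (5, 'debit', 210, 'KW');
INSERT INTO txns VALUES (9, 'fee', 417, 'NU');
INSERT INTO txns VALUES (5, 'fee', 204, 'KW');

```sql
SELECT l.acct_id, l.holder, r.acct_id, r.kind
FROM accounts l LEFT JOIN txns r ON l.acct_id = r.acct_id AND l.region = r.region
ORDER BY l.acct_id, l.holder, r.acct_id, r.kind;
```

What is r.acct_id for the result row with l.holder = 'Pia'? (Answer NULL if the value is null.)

NULL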